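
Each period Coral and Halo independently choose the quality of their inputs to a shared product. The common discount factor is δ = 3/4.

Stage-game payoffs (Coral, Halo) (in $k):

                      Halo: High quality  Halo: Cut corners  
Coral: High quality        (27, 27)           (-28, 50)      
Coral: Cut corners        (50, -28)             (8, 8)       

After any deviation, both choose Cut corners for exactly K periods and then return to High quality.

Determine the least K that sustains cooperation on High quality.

No profitable deviation requires (27−8)(δ+…+δ^K) ≥ 50−27, i.e. δ+…+δ^K ≥ 23/19 ≈ 1.2105.
With δ = 3/4, the partial sums are K=1: 0.7500, K=2: 1.3125.
K = 2 is the first length at which the sum reaches 1.2105.

2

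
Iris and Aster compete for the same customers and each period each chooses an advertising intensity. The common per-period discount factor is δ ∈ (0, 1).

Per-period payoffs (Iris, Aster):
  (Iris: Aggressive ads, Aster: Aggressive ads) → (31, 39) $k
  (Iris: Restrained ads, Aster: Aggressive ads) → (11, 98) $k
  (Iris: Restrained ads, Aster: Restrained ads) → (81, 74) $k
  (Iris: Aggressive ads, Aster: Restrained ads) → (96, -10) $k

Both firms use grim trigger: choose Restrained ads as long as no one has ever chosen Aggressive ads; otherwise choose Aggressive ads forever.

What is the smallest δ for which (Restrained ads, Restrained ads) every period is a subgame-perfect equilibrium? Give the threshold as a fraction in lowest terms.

24/59

For Iris: deviation gain 96−81 = 15, per-period punishment loss 81−31 = 50. IC gives δ ≥ 15/65 = 3/13.
For Aster: gain 24, loss 35 per period, so δ ≥ 24/59.
The tighter constraint is Aster's, so cooperation needs δ ≥ 24/59.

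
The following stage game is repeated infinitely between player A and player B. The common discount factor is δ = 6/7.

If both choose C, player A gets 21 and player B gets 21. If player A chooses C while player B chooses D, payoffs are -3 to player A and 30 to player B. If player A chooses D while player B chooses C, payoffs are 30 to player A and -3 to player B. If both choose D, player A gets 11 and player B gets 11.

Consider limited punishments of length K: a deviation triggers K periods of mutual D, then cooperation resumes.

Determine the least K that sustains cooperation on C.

2

IC: δ(1−δ^K)/(1−δ) ≥ (30−21)/(21−11) = 9/10.
With δ = 6/7: need 1 − δ^K ≥ 9/10·(1−6/7)/(6/7), i.e. δ^K ≤ 0.8500.
Since (6/7)^1 = 0.8571 and (6/7)^2 = 0.7347, the smallest such K is 2.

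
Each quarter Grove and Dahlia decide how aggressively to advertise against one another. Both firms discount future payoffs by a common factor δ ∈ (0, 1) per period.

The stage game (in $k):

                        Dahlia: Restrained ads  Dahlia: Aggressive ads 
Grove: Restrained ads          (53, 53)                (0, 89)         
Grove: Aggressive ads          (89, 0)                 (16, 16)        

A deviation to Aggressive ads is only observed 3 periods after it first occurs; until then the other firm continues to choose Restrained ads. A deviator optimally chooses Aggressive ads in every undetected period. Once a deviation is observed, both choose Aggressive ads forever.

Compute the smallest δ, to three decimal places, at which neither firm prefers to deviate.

0.790

Deviating for the 3 undetected periods gains 89−53 = 36 per period over cooperation, then loses 53−16 = 37 per period forever once punishment starts.
Gain: 36(1 + δ + … + δ^2); loss: 37·δ^3/(1−δ).
No profitable deviation ⇔ 36(1−δ^3) ≤ 37·δ^3, i.e. δ^3 ≥ 36/(36+37) = 36/73.
Hence δ ≥ (36/73)^(1/3) ≈ 0.790.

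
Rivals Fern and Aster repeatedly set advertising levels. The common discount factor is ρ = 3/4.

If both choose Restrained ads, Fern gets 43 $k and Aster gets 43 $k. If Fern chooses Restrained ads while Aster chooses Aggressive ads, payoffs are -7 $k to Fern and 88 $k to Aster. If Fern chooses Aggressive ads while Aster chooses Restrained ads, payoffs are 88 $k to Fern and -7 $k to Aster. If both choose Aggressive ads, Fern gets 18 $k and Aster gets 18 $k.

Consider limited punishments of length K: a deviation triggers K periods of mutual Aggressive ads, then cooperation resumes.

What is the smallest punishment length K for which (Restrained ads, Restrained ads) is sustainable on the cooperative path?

Need Σ_{k=1}^{K} ρ^k ≥ (88−43)/(43−18) = 1.8000 at ρ = 3/4.
At K = 3 the sum is 1.7344 < 1.8000; at K = 4 it is 2.0508 ≥ 1.8000.
So the minimum punishment length is K = 4.

4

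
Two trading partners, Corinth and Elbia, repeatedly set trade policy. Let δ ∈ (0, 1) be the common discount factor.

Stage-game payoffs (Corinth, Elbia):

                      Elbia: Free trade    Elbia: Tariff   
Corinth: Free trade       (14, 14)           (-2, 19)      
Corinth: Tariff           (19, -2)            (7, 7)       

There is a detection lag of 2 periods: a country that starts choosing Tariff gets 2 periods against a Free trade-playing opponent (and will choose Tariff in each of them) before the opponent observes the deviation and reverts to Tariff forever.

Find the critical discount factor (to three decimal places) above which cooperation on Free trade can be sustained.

A deviator earns 19 for 2 periods, then 7 forever; cooperating earns 14 forever. Multiplying the IC by (1−δ):
14 ≥ 19(1−δ^2) + 7δ^2, so 12·δ^2 ≥ 5 and δ^2 ≥ 5/12.
δ ≥ (5/12)^(1/2) ≈ 0.645.

0.645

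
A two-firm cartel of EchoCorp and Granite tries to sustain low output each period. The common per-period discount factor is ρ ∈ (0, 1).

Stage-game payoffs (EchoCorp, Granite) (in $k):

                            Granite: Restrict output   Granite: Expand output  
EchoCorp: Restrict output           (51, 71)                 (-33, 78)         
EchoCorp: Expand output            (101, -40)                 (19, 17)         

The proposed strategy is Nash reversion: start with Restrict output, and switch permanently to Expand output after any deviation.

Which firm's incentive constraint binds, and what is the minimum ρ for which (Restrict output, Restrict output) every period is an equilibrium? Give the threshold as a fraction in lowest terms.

EchoCorp's threshold: (101−51)/(101−19) = 25/41.
Granite's threshold: (78−71)/(78−17) = 7/61.
25/41 > 7/61, so EchoCorp binds and ρ* = 25/41.

EchoCorp; ρ ≥ 25/41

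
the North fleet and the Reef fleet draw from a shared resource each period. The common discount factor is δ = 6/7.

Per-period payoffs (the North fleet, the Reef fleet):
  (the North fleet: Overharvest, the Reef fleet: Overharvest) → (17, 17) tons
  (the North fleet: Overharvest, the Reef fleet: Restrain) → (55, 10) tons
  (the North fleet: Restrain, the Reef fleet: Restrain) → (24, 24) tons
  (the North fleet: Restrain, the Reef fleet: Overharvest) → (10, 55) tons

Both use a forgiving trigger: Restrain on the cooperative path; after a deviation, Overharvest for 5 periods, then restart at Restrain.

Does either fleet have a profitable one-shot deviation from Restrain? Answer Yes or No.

Yes

Comparing payoff streams over the 6 periods until play realigns: cooperate → 24(1+δ+…+δ^5); deviate → 55 + 17(δ+…+δ^5).
Cooperation is sustained iff (24−17)(δ+…+δ^5) ≥ 55−24.
δ+…+δ^5 = 6/7·(1−(6/7)^5)/(1−6/7) = 3.2240, and (55−24)/(24−17) = 4.4286.
3.2240 < 4.4286, so cooperation is not sustainable.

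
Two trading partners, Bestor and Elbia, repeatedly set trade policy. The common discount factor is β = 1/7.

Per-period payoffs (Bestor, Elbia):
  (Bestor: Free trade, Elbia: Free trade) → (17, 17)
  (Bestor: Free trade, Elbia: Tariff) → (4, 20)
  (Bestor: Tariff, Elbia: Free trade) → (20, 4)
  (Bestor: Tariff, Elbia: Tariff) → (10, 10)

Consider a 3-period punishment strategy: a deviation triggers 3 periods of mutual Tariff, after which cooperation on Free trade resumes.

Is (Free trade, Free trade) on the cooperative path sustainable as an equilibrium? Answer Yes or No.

No

A one-shot deviation gives 20 now, then 10 for 3 periods, then back to 17.
Gain from deviating: (20−17) today; loss: (17−10) in each of the next 3 periods.
No-deviation condition: (17−10)(β+…+β^3) ≥ 20−17, i.e. β+…+β^3 ≥ 3/7.
At β = 1/7: β+…+β^3 = 0.1662 < 0.4286.
So cooperation is not sustainable.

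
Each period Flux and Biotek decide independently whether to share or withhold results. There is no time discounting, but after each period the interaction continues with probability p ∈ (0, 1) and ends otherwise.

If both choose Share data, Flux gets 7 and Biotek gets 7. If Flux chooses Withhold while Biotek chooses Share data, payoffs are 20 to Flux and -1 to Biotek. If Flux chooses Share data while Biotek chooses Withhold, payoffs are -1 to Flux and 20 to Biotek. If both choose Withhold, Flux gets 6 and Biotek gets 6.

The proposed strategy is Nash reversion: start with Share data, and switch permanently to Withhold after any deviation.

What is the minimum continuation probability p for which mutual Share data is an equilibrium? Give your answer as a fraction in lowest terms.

With no time discounting, the continuation probability p plays the role of the discount factor.
Grim-trigger IC: 7/(1−p) ≥ 20 + 6p/(1−p) ⇒ p ≥ (20−7)/(20−6) = 13/14.

13/14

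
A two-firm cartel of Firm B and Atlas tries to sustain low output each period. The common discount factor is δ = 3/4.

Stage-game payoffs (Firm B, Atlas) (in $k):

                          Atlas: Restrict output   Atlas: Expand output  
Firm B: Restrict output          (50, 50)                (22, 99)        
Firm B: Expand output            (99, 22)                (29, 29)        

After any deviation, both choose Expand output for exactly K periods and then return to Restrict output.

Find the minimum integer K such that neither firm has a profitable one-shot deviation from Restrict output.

IC: δ(1−δ^K)/(1−δ) ≥ (99−50)/(50−29) = 7/3.
With δ = 3/4: need 1 − δ^K ≥ 7/3·(1−3/4)/(3/4), i.e. δ^K ≤ 0.2222.
Since (3/4)^5 = 0.2373 and (3/4)^6 = 0.1780, the smallest such K is 6.

6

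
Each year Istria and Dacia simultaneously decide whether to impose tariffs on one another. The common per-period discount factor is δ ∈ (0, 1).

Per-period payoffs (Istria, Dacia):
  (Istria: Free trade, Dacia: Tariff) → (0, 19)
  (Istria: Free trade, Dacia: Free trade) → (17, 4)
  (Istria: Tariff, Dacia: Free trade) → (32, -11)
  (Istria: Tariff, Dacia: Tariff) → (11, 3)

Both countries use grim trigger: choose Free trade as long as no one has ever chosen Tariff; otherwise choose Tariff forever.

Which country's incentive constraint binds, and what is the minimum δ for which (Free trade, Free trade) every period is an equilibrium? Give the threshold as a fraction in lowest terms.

Dacia; δ ≥ 15/16

Istria: cooperation gives 17 each period; deviation gives 32 once then 11 forever.
  17/(1−δ) ≥ 32 + 11δ/(1−δ) ⇒ δ ≥ 15/21 = 5/7.
Dacia: cooperation gives 4 each period; deviation gives 19 once then 3 forever.
  δ ≥ 15/16.
Both must hold, so the binding constraint is Dacia's: δ ≥ 15/16.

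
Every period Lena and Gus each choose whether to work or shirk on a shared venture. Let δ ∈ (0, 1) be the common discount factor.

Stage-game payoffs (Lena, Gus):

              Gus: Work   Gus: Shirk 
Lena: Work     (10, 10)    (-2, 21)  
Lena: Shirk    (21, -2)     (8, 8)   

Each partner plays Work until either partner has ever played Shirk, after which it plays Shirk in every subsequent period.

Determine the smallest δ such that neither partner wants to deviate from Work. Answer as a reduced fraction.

11/13

Under grim trigger the critical discount factor is (T−C)/(T−P) with T = 21, C = 10, P = 8.
δ* = (21−10)/(21−8) = 11/13.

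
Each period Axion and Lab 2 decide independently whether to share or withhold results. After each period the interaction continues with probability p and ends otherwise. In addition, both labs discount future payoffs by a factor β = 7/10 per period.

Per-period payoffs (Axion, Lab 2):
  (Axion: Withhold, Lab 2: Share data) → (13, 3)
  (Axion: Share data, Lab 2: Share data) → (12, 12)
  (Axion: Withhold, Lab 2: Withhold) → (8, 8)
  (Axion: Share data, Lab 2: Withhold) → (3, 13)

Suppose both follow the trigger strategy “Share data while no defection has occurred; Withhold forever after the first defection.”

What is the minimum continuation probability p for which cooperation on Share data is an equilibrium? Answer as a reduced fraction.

Expected continuation weight on next period's payoff is β·p = 7/10·p, which plays the role of the discount factor.
Cooperation requires 7/10·p ≥ (13−12)/(13−8) = 1/5, hence p ≥ 2/7.

2/7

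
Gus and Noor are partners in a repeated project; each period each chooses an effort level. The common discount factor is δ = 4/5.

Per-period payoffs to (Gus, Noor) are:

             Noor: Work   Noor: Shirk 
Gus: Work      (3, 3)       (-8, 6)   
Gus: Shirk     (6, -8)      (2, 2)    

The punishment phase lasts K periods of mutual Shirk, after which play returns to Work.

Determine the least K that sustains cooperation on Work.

7

No profitable deviation requires (3−2)(δ+…+δ^K) ≥ 6−3, i.e. δ+…+δ^K ≥ 3 ≈ 3.0000.
With δ = 4/5, the partial sums are K=1: 0.8000, K=2: 1.4400, …, K=5: 2.6893, K=6: 2.9514, K=7: 3.1611.
K = 7 is the first length at which the sum reaches 3.0000.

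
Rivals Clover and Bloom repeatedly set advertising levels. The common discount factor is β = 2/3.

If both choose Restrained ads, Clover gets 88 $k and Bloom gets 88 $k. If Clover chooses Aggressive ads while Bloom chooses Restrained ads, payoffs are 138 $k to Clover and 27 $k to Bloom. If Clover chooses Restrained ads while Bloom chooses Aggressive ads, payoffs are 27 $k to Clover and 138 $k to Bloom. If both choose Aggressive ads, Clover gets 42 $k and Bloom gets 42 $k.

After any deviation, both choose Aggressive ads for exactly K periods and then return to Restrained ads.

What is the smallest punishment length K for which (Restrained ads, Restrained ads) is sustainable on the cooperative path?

2

No profitable deviation requires (88−42)(β+…+β^K) ≥ 138−88, i.e. β+…+β^K ≥ 25/23 ≈ 1.0870.
With β = 2/3, the partial sums are K=1: 0.6667, K=2: 1.1111.
K = 2 is the first length at which the sum reaches 1.0870.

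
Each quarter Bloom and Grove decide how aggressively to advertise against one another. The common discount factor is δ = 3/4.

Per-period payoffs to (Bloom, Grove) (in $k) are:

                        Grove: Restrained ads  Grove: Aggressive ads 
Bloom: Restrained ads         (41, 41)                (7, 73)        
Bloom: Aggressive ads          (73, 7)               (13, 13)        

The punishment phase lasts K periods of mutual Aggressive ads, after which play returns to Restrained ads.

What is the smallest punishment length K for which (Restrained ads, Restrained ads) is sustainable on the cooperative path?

No profitable deviation requires (41−13)(δ+…+δ^K) ≥ 73−41, i.e. δ+…+δ^K ≥ 8/7 ≈ 1.1429.
With δ = 3/4, the partial sums are K=1: 0.7500, K=2: 1.3125.
K = 2 is the first length at which the sum reaches 1.1429.

2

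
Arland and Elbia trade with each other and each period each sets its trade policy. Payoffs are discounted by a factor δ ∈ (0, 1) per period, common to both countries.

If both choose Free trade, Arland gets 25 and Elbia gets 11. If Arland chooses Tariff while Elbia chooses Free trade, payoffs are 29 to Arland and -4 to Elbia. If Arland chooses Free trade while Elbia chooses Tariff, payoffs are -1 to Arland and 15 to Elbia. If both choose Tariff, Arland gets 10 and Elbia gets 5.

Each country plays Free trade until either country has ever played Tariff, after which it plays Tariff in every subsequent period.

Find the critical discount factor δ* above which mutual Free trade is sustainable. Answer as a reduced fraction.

2/5

Arland: cooperation gives 25 each period; deviation gives 29 once then 10 forever.
  25/(1−δ) ≥ 29 + 10δ/(1−δ) ⇒ δ ≥ 4/19.
Elbia: cooperation gives 11 each period; deviation gives 15 once then 5 forever.
  δ ≥ 4/10 = 2/5.
Both must hold, so the binding constraint is Elbia's: δ ≥ 2/5.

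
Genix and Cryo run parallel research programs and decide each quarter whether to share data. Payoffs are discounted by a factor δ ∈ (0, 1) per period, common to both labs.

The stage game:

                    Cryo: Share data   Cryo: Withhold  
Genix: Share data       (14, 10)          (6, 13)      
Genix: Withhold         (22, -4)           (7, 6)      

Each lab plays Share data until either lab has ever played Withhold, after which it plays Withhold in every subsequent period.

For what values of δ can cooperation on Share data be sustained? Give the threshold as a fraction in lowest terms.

Genix: cooperation gives 14 each period; deviation gives 22 once then 7 forever.
  14/(1−δ) ≥ 22 + 7δ/(1−δ) ⇒ δ ≥ 8/15.
Cryo: cooperation gives 10 each period; deviation gives 13 once then 6 forever.
  δ ≥ 3/7.
Both must hold, so the binding constraint is Genix's: δ ≥ 8/15.

8/15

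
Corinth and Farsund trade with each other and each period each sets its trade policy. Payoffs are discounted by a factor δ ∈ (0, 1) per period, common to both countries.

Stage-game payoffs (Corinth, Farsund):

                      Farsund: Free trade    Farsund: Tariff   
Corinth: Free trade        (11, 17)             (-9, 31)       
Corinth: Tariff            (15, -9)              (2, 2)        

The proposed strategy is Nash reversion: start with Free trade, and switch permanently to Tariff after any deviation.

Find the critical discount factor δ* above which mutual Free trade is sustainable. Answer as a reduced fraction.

14/29

Corinth's threshold: (15−11)/(15−2) = 4/13.
Farsund's threshold: (31−17)/(31−2) = 14/29.
4/13 < 14/29, so Farsund binds and δ* = 14/29.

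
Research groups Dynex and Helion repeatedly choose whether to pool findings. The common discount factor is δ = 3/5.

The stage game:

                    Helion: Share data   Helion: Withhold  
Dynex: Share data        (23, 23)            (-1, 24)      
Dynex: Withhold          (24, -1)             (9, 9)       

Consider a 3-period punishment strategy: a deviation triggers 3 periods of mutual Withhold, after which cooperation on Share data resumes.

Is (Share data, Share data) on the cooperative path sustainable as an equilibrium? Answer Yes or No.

A one-shot deviation gives 24 now, then 9 for 3 periods, then back to 23.
Gain from deviating: (24−23) today; loss: (23−9) in each of the next 3 periods.
No-deviation condition: (23−9)(δ+…+δ^3) ≥ 24−23, i.e. δ+…+δ^3 ≥ 1/14.
At δ = 3/5: δ+…+δ^3 = 1.1760 ≥ 0.0714.
So cooperation is sustainable.

Yes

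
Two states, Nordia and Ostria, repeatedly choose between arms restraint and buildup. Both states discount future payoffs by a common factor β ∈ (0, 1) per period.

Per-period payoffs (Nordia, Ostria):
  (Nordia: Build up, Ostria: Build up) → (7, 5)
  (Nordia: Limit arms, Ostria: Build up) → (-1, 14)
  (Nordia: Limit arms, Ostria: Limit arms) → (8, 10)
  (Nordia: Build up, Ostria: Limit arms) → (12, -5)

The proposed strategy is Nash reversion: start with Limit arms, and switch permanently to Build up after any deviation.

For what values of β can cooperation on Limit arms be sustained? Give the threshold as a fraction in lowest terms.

Nordia: cooperation gives 8 each period; deviation gives 12 once then 7 forever.
  8/(1−β) ≥ 12 + 7β/(1−β) ⇒ β ≥ 4/5.
Ostria: cooperation gives 10 each period; deviation gives 14 once then 5 forever.
  β ≥ 4/9.
Both must hold, so the binding constraint is Nordia's: β ≥ 4/5.

4/5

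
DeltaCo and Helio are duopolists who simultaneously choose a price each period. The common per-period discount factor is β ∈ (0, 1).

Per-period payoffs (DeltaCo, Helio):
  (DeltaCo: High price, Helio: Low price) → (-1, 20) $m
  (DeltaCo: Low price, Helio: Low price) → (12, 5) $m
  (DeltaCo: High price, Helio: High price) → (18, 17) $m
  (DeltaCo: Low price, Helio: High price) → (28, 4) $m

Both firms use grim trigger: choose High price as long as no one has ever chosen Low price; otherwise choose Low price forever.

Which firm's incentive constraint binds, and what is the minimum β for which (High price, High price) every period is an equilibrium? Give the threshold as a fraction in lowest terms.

DeltaCo; β ≥ 5/8

DeltaCo: cooperation gives 18 each period; deviation gives 28 once then 12 forever.
  18/(1−β) ≥ 28 + 12β/(1−β) ⇒ β ≥ 10/16 = 5/8.
Helio: cooperation gives 17 each period; deviation gives 20 once then 5 forever.
  β ≥ 3/15 = 1/5.
Both must hold, so the binding constraint is DeltaCo's: β ≥ 5/8.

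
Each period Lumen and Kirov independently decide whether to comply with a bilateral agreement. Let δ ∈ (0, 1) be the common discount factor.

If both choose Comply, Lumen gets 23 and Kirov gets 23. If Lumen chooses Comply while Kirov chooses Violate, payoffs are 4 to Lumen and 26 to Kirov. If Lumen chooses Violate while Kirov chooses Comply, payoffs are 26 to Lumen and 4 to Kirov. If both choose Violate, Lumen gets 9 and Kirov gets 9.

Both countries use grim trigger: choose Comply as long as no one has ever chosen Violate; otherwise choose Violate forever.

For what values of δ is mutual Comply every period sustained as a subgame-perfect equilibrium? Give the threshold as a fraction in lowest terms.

3/17

Cooperation forever yields 23 each period: 23/(1−δ).
Deviating yields 26 once, then 9 forever: 26 + 9δ/(1−δ).
No profitable deviation requires 23/(1−δ) ≥ 26 + 9δ/(1−δ).
Multiplying by (1−δ): 23 ≥ 26(1−δ) + 9δ = 26 − 17δ.
So 17δ ≥ 3, i.e. δ ≥ 3/17.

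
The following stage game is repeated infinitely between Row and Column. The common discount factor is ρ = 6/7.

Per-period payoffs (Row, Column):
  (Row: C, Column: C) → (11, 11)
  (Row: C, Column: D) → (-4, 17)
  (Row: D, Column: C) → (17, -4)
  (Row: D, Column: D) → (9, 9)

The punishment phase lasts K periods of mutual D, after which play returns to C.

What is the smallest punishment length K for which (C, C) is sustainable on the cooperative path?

5

IC: ρ(1−ρ^K)/(1−ρ) ≥ (17−11)/(11−9) = 3.
With ρ = 6/7: need 1 − ρ^K ≥ 3·(1−6/7)/(6/7), i.e. ρ^K ≤ 0.5000.
Since (6/7)^4 = 0.5398 and (6/7)^5 = 0.4627, the smallest such K is 5.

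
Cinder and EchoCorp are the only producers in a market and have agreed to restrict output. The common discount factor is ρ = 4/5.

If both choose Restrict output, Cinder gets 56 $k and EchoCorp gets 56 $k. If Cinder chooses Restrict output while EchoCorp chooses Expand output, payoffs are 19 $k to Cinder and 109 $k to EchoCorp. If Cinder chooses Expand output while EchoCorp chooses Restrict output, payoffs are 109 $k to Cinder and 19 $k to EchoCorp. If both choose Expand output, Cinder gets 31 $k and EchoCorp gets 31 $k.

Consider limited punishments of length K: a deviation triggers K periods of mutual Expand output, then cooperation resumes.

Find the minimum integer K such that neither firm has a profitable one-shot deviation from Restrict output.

IC: ρ(1−ρ^K)/(1−ρ) ≥ (109−56)/(56−31) = 53/25.
With ρ = 4/5: need 1 − ρ^K ≥ 53/25·(1−4/5)/(4/5), i.e. ρ^K ≤ 0.4700.
Since (4/5)^3 = 0.5120 and (4/5)^4 = 0.4096, the smallest such K is 4.

4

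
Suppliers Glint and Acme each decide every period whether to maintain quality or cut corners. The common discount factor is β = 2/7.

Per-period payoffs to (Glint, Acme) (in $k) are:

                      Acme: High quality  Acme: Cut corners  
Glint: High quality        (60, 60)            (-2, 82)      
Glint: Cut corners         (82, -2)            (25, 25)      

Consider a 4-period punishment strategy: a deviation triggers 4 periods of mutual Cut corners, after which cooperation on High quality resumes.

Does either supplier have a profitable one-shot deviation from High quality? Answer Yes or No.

Yes

IC: β+…+β^4 ≥ (82−60)/(60−25) = 22/35.
At β = 2/7: partial sum = 0.3973 < 0.6286. Cooperation not sustainable.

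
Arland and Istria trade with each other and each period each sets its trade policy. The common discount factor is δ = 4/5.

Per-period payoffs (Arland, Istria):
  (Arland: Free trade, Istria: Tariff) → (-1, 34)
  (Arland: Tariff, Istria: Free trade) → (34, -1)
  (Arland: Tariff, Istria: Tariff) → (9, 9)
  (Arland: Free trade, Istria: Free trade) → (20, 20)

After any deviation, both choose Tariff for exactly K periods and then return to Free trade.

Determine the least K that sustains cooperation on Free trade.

Need Σ_{k=1}^{K} δ^k ≥ (34−20)/(20−9) = 1.2727 at δ = 4/5.
At K = 1 the sum is 0.8000 < 1.2727; at K = 2 it is 1.4400 ≥ 1.2727.
So the minimum punishment length is K = 2.

2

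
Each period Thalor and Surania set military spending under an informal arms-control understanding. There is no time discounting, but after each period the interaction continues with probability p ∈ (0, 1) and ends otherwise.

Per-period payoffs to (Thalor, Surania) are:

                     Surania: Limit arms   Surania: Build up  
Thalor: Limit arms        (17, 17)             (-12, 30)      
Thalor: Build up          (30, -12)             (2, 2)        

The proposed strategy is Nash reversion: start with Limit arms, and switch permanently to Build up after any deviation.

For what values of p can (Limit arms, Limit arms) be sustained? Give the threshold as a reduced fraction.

13/28

Expected cooperation value is 17 + p·17 + p²·17 + … = 17/(1−p); deviation gives 30 + p·2/(1−p).
17 ≥ 30(1−p) + 2p ⇒ 28p ≥ 13 ⇒ p ≥ 13/28.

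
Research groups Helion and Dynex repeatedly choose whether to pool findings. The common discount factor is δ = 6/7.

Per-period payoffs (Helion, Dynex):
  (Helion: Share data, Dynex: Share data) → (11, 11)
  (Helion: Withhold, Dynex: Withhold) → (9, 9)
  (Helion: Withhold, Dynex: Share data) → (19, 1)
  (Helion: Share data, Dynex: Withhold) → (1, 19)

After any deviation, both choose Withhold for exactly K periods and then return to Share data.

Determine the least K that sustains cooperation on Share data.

IC: δ(1−δ^K)/(1−δ) ≥ (19−11)/(11−9) = 4.
With δ = 6/7: need 1 − δ^K ≥ 4·(1−6/7)/(6/7), i.e. δ^K ≤ 0.3333.
Since (6/7)^7 = 0.3399 and (6/7)^8 = 0.2914, the smallest such K is 8.

8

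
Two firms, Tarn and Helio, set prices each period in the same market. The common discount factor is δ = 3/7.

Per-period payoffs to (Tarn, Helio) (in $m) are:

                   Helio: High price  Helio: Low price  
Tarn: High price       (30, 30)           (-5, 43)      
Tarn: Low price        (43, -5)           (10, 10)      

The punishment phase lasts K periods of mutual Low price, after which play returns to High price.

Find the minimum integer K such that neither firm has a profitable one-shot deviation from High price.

3

No profitable deviation requires (30−10)(δ+…+δ^K) ≥ 43−30, i.e. δ+…+δ^K ≥ 13/20 ≈ 0.6500.
With δ = 3/7, the partial sums are K=1: 0.4286, K=2: 0.6122, K=3: 0.6910.
K = 3 is the first length at which the sum reaches 0.6500.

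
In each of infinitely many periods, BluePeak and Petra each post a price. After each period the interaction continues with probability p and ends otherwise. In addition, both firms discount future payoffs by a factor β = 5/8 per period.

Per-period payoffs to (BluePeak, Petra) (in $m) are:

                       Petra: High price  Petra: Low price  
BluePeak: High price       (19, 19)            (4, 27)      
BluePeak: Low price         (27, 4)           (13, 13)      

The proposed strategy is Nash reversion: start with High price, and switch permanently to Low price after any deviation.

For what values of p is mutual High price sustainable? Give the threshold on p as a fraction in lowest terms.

With continuation probability p and discount β, the effective per-period discount factor is βp.
Grim-trigger IC: βp ≥ (27−19)/(27−13) = 4/7.
So p ≥ (4/7)/(5/8) = 32/35.

32/35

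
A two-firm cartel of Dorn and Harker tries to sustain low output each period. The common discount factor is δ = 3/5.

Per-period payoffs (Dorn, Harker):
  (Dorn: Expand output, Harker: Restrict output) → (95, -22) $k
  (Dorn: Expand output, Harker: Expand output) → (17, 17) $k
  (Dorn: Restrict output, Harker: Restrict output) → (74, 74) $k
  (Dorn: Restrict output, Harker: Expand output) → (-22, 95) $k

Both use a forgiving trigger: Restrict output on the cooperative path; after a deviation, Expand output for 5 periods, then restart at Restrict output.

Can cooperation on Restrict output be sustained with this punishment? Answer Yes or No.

A one-shot deviation gives 95 now, then 17 for 5 periods, then back to 74.
Gain from deviating: (95−74) today; loss: (74−17) in each of the next 5 periods.
No-deviation condition: (74−17)(δ+…+δ^5) ≥ 95−74, i.e. δ+…+δ^5 ≥ 7/19.
At δ = 3/5: δ+…+δ^5 = 1.3834 ≥ 0.3684.
So cooperation is sustainable.

Yes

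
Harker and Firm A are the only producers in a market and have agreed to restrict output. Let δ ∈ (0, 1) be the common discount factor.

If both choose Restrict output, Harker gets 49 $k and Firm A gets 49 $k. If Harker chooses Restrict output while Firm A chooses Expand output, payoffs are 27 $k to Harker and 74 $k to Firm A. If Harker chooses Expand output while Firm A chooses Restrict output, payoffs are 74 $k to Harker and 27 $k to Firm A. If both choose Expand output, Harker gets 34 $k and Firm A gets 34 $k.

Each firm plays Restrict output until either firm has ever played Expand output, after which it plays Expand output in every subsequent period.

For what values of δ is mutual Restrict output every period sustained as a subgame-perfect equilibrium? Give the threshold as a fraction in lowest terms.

Under grim trigger the critical discount factor is (T−C)/(T−P) with T = 74, C = 49, P = 34.
δ* = (74−49)/(74−34) = 25/40 = 5/8.

5/8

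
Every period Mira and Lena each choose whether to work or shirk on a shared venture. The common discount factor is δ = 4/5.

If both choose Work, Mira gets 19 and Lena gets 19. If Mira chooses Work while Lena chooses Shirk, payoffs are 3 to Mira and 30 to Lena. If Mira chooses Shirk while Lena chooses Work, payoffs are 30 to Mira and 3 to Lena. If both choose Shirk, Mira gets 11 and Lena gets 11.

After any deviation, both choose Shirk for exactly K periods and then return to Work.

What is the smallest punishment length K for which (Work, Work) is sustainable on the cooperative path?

2

Need Σ_{k=1}^{K} δ^k ≥ (30−19)/(19−11) = 1.3750 at δ = 4/5.
At K = 1 the sum is 0.8000 < 1.3750; at K = 2 it is 1.4400 ≥ 1.3750.
So the minimum punishment length is K = 2.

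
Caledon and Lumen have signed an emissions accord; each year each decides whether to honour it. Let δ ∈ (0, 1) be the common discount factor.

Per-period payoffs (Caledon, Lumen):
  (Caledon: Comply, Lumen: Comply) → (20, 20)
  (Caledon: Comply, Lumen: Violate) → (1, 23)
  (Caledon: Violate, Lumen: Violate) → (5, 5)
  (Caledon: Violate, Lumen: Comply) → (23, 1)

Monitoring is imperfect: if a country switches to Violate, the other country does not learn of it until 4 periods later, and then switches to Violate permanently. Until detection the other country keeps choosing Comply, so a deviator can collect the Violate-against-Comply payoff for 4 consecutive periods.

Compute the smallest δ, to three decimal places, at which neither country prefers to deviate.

A deviator earns 23 for 4 periods, then 5 forever; cooperating earns 20 forever. Multiplying the IC by (1−δ):
20 ≥ 23(1−δ^4) + 5δ^4, so 18·δ^4 ≥ 3 and δ^4 ≥ 1/6.
δ ≥ (1/6)^(1/4) ≈ 0.639.

0.639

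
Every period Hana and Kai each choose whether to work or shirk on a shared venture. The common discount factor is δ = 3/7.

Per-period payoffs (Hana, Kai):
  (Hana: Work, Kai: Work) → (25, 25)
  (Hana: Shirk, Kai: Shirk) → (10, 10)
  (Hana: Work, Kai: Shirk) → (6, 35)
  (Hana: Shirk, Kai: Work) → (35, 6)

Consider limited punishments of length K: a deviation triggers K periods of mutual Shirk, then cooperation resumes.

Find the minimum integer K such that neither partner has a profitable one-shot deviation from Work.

3

No profitable deviation requires (25−10)(δ+…+δ^K) ≥ 35−25, i.e. δ+…+δ^K ≥ 2/3 ≈ 0.6667.
With δ = 3/7, the partial sums are K=1: 0.4286, K=2: 0.6122, K=3: 0.6910.
K = 3 is the first length at which the sum reaches 0.6667.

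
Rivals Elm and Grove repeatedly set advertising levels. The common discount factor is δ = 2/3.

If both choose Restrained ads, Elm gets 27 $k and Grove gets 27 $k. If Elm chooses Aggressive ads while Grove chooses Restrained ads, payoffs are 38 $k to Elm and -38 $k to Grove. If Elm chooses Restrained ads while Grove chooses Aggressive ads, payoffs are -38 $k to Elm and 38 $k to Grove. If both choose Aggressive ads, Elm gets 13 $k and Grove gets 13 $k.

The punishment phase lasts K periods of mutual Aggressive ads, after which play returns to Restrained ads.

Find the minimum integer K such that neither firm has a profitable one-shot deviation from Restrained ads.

2

Need Σ_{k=1}^{K} δ^k ≥ (38−27)/(27−13) = 0.7857 at δ = 2/3.
At K = 1 the sum is 0.6667 < 0.7857; at K = 2 it is 1.1111 ≥ 0.7857.
So the minimum punishment length is K = 2.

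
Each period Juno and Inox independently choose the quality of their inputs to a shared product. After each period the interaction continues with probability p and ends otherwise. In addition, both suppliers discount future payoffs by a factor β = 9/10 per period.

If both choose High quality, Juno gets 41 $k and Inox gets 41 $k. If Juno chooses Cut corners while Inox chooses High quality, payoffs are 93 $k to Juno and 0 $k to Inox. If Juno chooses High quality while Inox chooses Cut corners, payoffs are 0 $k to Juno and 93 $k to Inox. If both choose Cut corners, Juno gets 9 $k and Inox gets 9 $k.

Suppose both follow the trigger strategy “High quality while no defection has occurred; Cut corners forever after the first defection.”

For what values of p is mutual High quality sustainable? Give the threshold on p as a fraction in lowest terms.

With continuation probability p and discount β, the effective per-period discount factor is βp.
Grim-trigger IC: βp ≥ (93−41)/(93−9) = 13/21.
So p ≥ (13/21)/(9/10) = 130/189.

130/189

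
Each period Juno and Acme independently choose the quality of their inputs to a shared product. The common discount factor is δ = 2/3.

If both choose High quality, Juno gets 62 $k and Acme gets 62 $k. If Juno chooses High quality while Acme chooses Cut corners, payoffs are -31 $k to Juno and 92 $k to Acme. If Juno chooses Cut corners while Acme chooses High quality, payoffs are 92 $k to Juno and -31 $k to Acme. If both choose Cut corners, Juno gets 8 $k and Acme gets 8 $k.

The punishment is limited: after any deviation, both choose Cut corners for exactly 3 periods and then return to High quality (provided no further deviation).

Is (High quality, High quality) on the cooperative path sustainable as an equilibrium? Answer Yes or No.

IC: δ+…+δ^3 ≥ (92−62)/(62−8) = 5/9.
At δ = 2/3: partial sum = 1.4074 ≥ 0.5556. Cooperation sustainable.

Yes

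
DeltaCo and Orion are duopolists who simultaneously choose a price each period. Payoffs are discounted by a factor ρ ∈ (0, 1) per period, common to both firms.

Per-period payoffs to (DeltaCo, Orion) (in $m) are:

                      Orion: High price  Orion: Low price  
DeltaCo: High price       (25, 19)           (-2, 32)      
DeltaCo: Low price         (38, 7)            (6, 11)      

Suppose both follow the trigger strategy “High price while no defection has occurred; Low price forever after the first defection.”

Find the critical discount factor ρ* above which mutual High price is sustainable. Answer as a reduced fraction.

DeltaCo's threshold: (38−25)/(38−6) = 13/32.
Orion's threshold: (32−19)/(32−11) = 13/21.
13/32 < 13/21, so Orion binds and ρ* = 13/21.

13/21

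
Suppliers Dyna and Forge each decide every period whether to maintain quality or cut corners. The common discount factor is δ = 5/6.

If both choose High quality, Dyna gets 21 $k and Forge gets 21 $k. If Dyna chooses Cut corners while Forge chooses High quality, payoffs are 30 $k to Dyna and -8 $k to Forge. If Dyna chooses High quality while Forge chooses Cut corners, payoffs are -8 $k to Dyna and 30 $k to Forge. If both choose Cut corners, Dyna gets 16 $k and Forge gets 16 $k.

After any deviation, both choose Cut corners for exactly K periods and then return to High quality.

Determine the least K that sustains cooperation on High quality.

3

Need Σ_{k=1}^{K} δ^k ≥ (30−21)/(21−16) = 1.8000 at δ = 5/6.
At K = 2 the sum is 1.5278 < 1.8000; at K = 3 it is 2.1065 ≥ 1.8000.
So the minimum punishment length is K = 3.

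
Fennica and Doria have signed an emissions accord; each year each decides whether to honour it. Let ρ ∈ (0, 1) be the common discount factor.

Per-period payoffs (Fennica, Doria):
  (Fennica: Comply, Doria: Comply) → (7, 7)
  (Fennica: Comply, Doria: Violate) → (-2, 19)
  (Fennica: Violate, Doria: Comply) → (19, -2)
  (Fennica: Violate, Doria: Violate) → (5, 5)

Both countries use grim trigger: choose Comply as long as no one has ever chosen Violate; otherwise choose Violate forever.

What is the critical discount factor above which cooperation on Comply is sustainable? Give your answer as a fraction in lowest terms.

6/7

7/(1−ρ) ≥ 19 + 5ρ/(1−ρ)
7 ≥ 19 − 14ρ
ρ ≥ 12/14 = 6/7.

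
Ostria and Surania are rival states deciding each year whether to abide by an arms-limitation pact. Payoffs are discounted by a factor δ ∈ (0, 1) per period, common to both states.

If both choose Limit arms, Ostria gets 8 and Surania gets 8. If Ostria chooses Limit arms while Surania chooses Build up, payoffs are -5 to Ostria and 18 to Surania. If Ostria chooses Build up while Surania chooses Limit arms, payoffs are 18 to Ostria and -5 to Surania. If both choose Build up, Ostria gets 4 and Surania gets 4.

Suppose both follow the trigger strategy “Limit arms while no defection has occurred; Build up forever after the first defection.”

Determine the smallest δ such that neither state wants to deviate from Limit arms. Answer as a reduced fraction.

5/7

8/(1−δ) ≥ 18 + 4δ/(1−δ)
8 ≥ 18 − 14δ
δ ≥ 10/14 = 5/7.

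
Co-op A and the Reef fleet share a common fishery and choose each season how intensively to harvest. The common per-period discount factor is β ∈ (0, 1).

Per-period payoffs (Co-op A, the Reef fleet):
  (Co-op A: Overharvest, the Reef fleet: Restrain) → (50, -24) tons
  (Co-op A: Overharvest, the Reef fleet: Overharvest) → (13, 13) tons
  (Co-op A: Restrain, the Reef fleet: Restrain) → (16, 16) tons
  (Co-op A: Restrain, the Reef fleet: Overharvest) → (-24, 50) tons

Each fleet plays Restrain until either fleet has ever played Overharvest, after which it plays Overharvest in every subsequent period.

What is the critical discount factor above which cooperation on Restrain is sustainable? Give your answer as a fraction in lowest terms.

34/37

One-period gain from deviating is 50 − 16 = 34. The loss is 16 − 13 = 3 in every subsequent period, with present value 3·β/(1−β).
Deviation is unprofitable when 3·β/(1−β) ≥ 34, i.e. β/(1−β) ≥ 34/3.
Equivalently β ≥ 34/(34+3) = 34/37.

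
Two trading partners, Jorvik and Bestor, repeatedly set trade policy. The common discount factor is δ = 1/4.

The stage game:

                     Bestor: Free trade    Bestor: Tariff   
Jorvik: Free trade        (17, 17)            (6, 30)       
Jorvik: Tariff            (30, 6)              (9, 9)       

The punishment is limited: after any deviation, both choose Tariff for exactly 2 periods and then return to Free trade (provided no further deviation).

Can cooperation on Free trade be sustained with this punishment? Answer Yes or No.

No

IC: δ+…+δ^2 ≥ (30−17)/(17−9) = 13/8.
At δ = 1/4: partial sum = 0.3125 < 1.6250. Cooperation not sustainable.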